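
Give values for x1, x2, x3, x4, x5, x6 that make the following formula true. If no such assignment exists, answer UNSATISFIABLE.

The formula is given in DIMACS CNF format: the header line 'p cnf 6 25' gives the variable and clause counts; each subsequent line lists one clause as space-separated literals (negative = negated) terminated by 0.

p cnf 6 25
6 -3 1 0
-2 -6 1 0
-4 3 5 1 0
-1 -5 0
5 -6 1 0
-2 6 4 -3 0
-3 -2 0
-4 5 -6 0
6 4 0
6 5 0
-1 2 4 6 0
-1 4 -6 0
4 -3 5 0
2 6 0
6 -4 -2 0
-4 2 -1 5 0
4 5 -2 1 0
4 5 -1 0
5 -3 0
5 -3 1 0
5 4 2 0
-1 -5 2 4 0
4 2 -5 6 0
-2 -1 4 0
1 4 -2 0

x1: False, x2: False, x3: False, x4: True, x5: True, x6: True

Try x1 = False.
Try x6 = True.
Unit clause (¬x2) forces x2 = False.
Unit clause (x5) forces x5 = True.
No clause remains; x3, x4 are free.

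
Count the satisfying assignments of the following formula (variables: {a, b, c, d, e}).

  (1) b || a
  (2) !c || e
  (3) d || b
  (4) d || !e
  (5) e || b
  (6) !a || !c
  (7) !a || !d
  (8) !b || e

2

There are 2^5 = 32 truth assignments over (a, b, c, d, e).
Split on a. With a = true, the clauses containing a are satisfied and !a drops from the rest; 0 of the 2^4 = 16 assignments to the other variables satisfy what remains.
With a = false, by the same count on the reduced clause set, 2 assignments work.
(One model: a=F, b=T, c=F, d=T, e=T.)
Total: 0 + 2 = 2.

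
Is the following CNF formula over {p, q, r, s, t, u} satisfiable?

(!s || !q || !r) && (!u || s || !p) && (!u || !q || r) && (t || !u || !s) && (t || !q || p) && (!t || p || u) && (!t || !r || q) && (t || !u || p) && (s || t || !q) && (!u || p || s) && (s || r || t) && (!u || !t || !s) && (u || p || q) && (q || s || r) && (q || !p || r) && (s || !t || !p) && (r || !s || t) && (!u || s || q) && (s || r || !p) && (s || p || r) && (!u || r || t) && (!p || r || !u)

Try s = true.
Try q = true.
Unit clause (!r) forces r = false.
Unit clause (!u) forces u = false.
Unit clause (t) forces t = true.
Unit clause (p) forces p = true.
This assignment satisfies each clause.
A satisfying assignment: p: true; q: true; r: false; s: true; t: true; u: false.

Yes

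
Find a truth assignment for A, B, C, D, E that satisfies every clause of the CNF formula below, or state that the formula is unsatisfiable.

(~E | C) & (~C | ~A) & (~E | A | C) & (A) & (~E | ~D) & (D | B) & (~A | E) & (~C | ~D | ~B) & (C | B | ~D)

UNSATISFIABLE

The clause (A) is unit, so A = 1.
The clause (~C) is unit, so C = 0.
The clause (~E) is unit, so E = 0.
But (E) is also a unit clause — contradiction.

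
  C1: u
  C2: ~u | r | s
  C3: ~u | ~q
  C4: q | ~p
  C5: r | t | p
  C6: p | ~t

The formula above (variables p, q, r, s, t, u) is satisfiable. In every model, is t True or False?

Suppose t = 1.
(u) alone gives u = 1.
(~q) alone gives q = 0.
(~p) alone gives p = 0.
That conflicts with the unit clause (p).
So every satisfying assignment has t = False.

False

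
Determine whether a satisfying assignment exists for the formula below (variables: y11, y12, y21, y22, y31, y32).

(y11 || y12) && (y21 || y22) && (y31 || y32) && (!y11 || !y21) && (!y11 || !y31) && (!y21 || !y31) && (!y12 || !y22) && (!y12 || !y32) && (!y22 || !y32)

No, unsatisfiable

Branch on y11: set y11 = true.
Unit clause (!y21) forces y21 = false.
Unit clause (y22) forces y22 = true.
Unit clause (!y31) forces y31 = false.
Unit clause (y32) forces y32 = true.
But (!y32) is also a unit clause — contradiction.
Undo y11 and try y11 = false.
Unit clause (y12) forces y12 = true.
Unit clause (!y22) forces y22 = false.
Unit clause (y21) forces y21 = true.
Unit clause (!y31) forces y31 = false.
Unit clause (y32) forces y32 = true.
But (!y32) is also a unit clause — contradiction.
Neither y11 = true nor y11 = false works.
No assignment satisfies every clause.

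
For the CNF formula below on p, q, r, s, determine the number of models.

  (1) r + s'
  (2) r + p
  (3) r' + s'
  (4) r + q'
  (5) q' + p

There are 2^4 = 16 truth assignments over (p, q, r, s).
Check each against the 5 clauses (columns in the order p, q, r, s):
  F F F F  ✗ fails (r + p)
  F F F T  ✗ fails (r + s')
  F F T F  ✓ satisfies all
  F F T T  ✗ fails (r' + s')
  F T F F  ✗ fails (r + p)
  F T F T  ✗ fails (r + s')
  F T T F  ✗ fails (q' + p)
  F T T T  ✗ fails (r' + s')
  T F F F  ✓ satisfies all
  T F F T  ✗ fails (r + s')
  T F T F  ✓ satisfies all
  T F T T  ✗ fails (r' + s')
  T T F F  ✗ fails (r + q')
  T T F T  ✗ fails (r + s')
  T T T F  ✓ satisfies all
  T T T T  ✗ fails (r' + s')
4 of the 16 rows are models.

4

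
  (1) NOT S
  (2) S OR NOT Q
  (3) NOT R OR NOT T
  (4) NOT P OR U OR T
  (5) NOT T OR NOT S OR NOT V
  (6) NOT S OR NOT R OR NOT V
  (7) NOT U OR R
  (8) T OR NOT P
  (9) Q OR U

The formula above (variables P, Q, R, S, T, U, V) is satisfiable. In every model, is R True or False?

True

Suppose R = false.
Unit clause (NOT S) forces S = false.
Unit clause (NOT Q) forces Q = false.
Unit clause (NOT U) forces U = false.
That conflicts with the unit clause (U).
So every satisfying assignment has R = True.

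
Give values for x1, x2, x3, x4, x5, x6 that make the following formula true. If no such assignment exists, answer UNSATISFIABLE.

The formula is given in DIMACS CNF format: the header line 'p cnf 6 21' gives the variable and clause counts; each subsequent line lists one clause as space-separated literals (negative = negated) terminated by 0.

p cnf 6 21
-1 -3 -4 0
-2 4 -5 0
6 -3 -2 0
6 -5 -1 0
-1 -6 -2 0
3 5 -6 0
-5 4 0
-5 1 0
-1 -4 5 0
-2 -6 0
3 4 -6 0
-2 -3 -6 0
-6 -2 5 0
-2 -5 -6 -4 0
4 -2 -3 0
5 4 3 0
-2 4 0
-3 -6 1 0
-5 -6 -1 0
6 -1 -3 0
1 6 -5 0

x1 ↦ False,  x2 ↦ True,  x3 ↦ False,  x4 ↦ True,  x5 ↦ False,  x6 ↦ False

Try x5 = False.
Try x3 = False.
(¬x6) alone gives x6 = False.
(x4) alone gives x4 = True.
(¬x1) alone gives x1 = False.
All clauses hold; x2 can take either value.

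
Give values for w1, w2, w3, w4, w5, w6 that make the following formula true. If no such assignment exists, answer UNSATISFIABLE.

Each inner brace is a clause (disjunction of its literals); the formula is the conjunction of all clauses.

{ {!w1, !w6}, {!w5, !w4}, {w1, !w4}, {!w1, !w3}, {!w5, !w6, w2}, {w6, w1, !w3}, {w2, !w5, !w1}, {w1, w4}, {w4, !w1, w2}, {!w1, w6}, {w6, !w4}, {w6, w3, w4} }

UNSATISFIABLE

Try w1 = false.
The clause (!w4) is unit, so w4 = false.
Now (w4) is unsatisfied and unit — conflict.
So w1 must be the other value — set w1 = true.
The clause (!w6) is unit, so w6 = false.
Now (w6) is unsatisfied and unit — conflict.
Neither w1 = true nor w1 = false works.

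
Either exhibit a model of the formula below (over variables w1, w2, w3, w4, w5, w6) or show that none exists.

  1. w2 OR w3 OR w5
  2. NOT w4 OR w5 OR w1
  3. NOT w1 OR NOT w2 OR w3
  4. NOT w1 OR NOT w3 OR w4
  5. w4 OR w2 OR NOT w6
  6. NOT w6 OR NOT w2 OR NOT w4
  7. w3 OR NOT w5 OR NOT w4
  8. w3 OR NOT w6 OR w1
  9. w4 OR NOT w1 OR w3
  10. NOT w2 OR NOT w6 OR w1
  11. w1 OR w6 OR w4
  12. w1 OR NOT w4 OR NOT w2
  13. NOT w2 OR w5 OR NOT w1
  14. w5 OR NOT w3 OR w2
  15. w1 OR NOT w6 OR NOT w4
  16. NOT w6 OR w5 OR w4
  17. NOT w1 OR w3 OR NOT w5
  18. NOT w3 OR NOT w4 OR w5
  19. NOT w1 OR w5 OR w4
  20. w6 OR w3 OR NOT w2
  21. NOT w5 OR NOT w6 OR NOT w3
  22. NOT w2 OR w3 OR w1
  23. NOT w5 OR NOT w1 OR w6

w1 ↦ false; w2 ↦ false; w3 ↦ true; w4 ↦ true; w5 ↦ true; w6 ↦ false

Branch on w2: set w2 = false.
Branch on w3: set w3 = true.
(w5) alone gives w5 = true.
(NOT w6) alone gives w6 = false.
(NOT w1) alone gives w1 = false.
(w4) alone gives w4 = true.
Every clause now holds.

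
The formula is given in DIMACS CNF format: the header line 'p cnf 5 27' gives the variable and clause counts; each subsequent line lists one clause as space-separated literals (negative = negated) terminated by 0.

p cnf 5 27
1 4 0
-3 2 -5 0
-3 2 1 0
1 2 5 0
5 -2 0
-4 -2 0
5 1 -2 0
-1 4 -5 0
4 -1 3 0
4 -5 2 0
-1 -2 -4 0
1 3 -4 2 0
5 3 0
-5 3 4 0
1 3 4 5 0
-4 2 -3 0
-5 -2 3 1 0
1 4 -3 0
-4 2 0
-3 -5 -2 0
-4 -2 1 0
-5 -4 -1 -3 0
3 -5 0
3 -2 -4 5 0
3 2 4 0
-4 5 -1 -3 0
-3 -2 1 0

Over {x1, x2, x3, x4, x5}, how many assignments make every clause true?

There are 2^5 = 32 truth assignments over (x1, x2, x3, x4, x5).
Split on x4. With x4 = True, the clauses containing x4 are satisfied and ¬x4 drops from the rest; 0 of the 2^4 = 16 assignments to the other variables satisfy what remains.
With x4 = False, by the same count on the reduced clause set, 1 assignment works.
(One model: x1=T, x2=F, x3=T, x4=F, x5=F.)
Total: 0 + 1 = 1.

1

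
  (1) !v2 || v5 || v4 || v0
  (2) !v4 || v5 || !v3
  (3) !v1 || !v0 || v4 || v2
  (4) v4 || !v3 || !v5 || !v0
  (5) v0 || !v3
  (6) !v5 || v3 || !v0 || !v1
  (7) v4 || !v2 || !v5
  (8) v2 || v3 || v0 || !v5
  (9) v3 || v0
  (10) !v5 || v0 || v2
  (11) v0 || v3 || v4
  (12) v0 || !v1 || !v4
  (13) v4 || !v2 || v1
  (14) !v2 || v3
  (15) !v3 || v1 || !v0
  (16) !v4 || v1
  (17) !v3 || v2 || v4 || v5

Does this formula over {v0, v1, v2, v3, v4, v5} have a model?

Case v0 = true:
Case v2 = false:
Case v1 = false:
(!v3) alone gives v3 = false.
(!v4) alone gives v4 = false.
Every clause is now satisfied; v5 is unconstrained.
A satisfying assignment: v0 ↦ true,  v1 ↦ false,  v2 ↦ false,  v3 ↦ false,  v4 ↦ false,  v5 ↦ true.

Yes, satisfiable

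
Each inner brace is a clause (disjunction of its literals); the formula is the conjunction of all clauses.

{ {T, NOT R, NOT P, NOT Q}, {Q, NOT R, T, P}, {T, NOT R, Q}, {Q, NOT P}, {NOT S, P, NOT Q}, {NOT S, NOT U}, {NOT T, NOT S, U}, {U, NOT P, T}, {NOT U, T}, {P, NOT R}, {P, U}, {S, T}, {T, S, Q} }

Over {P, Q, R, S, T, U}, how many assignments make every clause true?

6

There are 2^6 = 64 truth assignments over (P, Q, R, S, T, U).
Split on T. With T = true, the clauses containing T are satisfied and NOT T drops from the rest; 6 of the 2^5 = 32 assignments to the other variables satisfy what remains.
With T = false, by the same count on the reduced clause set, 0 assignments work.
(One model: P=F, Q=F, R=F, S=F, T=T, U=T.)
Total: 6 + 0 = 6.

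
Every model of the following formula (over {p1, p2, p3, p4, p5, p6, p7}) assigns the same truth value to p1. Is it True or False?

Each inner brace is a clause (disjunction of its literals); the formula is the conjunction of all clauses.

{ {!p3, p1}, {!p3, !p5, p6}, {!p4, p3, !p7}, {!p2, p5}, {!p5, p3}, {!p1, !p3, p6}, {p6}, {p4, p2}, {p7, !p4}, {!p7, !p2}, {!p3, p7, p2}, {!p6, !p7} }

Suppose p1 = false.
From the singleton clause (!p3), p3 = false.
From the singleton clause (!p5), p5 = false.
From the singleton clause (!p2), p2 = false.
From the singleton clause (p6), p6 = true.
From the singleton clause (p4), p4 = true.
From the singleton clause (!p7), p7 = false.
Now (p7) is unsatisfied and unit — conflict.
So every satisfying assignment has p1 = True.

True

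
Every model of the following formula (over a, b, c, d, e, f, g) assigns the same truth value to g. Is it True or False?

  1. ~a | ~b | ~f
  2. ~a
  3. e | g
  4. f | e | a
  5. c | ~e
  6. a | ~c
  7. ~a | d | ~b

Suppose g = 0.
From the singleton clause (~a), a = 0.
From the singleton clause (e), e = 1.
From the singleton clause (c), c = 1.
But (~c) is also a unit clause — contradiction.
So every satisfying assignment has g = True.

True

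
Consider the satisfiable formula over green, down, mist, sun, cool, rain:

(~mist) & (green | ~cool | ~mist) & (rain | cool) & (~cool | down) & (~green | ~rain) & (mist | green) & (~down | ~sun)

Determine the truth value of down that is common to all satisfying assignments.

True

Suppose down = 0.
From the singleton clause (~mist), mist = 0.
From the singleton clause (~cool), cool = 0.
From the singleton clause (rain), rain = 1.
From the singleton clause (~green), green = 0.
Now (green) is unsatisfied and unit — conflict.
So every satisfying assignment has down = True.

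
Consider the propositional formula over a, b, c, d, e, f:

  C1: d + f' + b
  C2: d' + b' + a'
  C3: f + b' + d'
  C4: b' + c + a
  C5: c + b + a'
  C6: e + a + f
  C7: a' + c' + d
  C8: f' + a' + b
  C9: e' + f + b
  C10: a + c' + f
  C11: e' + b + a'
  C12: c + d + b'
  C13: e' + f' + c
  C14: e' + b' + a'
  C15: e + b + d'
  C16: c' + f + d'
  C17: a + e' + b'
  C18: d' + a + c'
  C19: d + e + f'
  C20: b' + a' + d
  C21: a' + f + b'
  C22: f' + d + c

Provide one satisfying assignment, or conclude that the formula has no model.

Suppose d = 1.
Suppose b = 0.
Unit clause (e) forces e = 1.
Unit clause (f) forces f = 1.
Unit clause (a') forces a = 0.
Unit clause (c) forces c = 1.
That conflicts with the unit clause (c').
Backtrack on b: now try b = 1.
Unit clause (a') forces a = 0.
Unit clause (f) forces f = 1.
Unit clause (c) forces c = 1.
That conflicts with the unit clause (c').
Both values of b lead to a conflict.
Backtrack on d: now try d = 0.
Suppose f = 0.
Suppose e = 1.
Unit clause (b) forces b = 1.
Unit clause (c) forces c = 1.
Unit clause (a') forces a = 0.
That conflicts with the unit clause (a).
Backtrack on e: now try e = 0.
Unit clause (a) forces a = 1.
Unit clause (c') forces c = 0.
Unit clause (b) forces b = 1.
That conflicts with the unit clause (b').
Both values of e lead to a conflict.
Backtrack on f: now try f = 1.
Unit clause (b) forces b = 1.
Unit clause (c) forces c = 1.
Unit clause (a') forces a = 0.
Unit clause (e') forces e = 0.
That conflicts with the unit clause (e).
Both values of f lead to a conflict.
Both values of d lead to a conflict.

UNSATISFIABLE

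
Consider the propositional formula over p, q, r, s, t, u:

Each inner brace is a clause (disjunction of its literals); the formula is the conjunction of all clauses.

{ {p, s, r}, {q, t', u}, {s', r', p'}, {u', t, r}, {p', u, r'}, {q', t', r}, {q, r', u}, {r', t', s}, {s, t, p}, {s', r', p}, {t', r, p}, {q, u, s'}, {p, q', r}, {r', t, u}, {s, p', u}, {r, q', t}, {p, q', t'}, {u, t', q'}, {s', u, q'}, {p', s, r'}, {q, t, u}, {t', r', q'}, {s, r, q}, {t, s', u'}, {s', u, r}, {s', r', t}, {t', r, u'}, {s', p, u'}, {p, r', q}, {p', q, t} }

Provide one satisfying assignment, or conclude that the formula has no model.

Branch on p: set p = 1.
Branch on s: set s = 0.
Unit clause (u) forces u = 1.
Unit clause (r') forces r = 0.
Unit clause (t) forces t = 1.
But (t') is also a unit clause — contradiction.
So s must be the other value — set s = 1.
Unit clause (r') forces r = 0.
Unit clause (u) forces u = 1.
Unit clause (t) forces t = 1.
But (t') is also a unit clause — contradiction.
Either choice for s ends in contradiction.
So p must be the other value — set p = 0.
Branch on s: set s = 1.
Unit clause (r') forces r = 0.
Unit clause (t') forces t = 0.
Unit clause (u') forces u = 0.
But (u) is also a unit clause — contradiction.
So s must be the other value — set s = 0.
Unit clause (r) forces r = 1.
Unit clause (t') forces t = 0.
But (t) is also a unit clause — contradiction.
Either choice for s ends in contradiction.
Either choice for p ends in contradiction.

UNSATISFIABLE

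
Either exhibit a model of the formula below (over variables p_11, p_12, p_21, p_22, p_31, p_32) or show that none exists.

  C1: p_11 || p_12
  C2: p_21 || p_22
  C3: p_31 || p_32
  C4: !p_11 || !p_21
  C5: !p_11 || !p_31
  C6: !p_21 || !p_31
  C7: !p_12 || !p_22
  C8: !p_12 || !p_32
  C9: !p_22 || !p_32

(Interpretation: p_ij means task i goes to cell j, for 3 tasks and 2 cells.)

Suppose p_11 = true.
Unit clause (!p_21) forces p_21 = false.
Unit clause (p_22) forces p_22 = true.
Unit clause (!p_31) forces p_31 = false.
Unit clause (p_32) forces p_32 = true.
But (!p_32) is also a unit clause — contradiction.
That branch fails; take p_11 = false instead.
Unit clause (p_12) forces p_12 = true.
Unit clause (!p_22) forces p_22 = false.
Unit clause (p_21) forces p_21 = true.
Unit clause (!p_31) forces p_31 = false.
Unit clause (p_32) forces p_32 = true.
But (!p_32) is also a unit clause — contradiction.
Neither p_11 = true nor p_11 = false works.

UNSATISFIABLE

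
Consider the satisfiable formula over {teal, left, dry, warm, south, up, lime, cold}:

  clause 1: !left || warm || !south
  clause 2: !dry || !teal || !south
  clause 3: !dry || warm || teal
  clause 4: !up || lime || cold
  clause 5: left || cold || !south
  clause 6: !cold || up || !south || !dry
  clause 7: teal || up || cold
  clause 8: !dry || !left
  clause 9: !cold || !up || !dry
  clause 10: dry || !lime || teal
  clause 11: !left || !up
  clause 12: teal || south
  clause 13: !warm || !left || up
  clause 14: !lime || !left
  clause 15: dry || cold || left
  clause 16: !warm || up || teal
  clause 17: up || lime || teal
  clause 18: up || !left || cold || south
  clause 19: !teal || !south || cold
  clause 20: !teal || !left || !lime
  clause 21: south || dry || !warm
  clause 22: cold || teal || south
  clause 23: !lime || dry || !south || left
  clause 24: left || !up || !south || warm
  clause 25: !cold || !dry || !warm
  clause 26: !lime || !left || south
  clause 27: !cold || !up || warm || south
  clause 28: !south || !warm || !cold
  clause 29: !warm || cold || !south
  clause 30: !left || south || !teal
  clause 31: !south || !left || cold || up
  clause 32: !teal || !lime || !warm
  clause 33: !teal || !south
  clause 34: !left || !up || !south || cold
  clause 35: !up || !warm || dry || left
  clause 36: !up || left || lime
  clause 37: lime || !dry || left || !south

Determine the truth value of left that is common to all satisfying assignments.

Suppose left = true.
From the singleton clause (!dry), dry = false.
From the singleton clause (!up), up = false.
From the singleton clause (!warm), warm = false.
From the singleton clause (!south), south = false.
From the singleton clause (teal), teal = true.
But (!teal) is also a unit clause — contradiction.
So every satisfying assignment has left = False.

False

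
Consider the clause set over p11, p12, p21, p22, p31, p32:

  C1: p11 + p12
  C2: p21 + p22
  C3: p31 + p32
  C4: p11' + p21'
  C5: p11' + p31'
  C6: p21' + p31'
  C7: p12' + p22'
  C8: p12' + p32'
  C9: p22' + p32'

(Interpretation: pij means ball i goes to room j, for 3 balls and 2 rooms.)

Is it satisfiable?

Try p11 = 1.
Unit clause (p21') forces p21 = 0.
Unit clause (p22) forces p22 = 1.
Unit clause (p31') forces p31 = 0.
Unit clause (p32) forces p32 = 1.
Now (p32') is unsatisfied and unit — conflict.
Backtrack on p11: now try p11 = 0.
Unit clause (p12) forces p12 = 1.
Unit clause (p22') forces p22 = 0.
Unit clause (p21) forces p21 = 1.
Unit clause (p31') forces p31 = 0.
Unit clause (p32) forces p32 = 1.
Now (p32') is unsatisfied and unit — conflict.
Both values of p11 lead to a conflict.
No assignment satisfies every clause.

No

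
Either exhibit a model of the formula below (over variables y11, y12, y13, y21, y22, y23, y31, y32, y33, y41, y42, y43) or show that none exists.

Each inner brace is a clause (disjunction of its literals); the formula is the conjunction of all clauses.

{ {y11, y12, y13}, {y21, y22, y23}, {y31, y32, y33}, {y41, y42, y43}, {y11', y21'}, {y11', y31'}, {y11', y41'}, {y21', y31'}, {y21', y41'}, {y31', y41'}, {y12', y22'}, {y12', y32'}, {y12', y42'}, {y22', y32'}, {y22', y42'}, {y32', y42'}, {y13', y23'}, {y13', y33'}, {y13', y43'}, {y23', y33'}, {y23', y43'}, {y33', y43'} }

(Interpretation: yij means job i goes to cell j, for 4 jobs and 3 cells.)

UNSATISFIABLE

Try y11 = 0.
Try y12 = 1.
From the singleton clause (y22'), y22 = 0.
From the singleton clause (y32'), y32 = 0.
From the singleton clause (y42'), y42 = 0.
Try y21 = 1.
From the singleton clause (y31'), y31 = 0.
From the singleton clause (y33), y33 = 1.
From the singleton clause (y41'), y41 = 0.
From the singleton clause (y43), y43 = 1.
Now (y43') is unsatisfied and unit — conflict.
Undo y21 and try y21 = 0.
From the singleton clause (y23), y23 = 1.
From the singleton clause (y13'), y13 = 0.
From the singleton clause (y33'), y33 = 0.
From the singleton clause (y31), y31 = 1.
From the singleton clause (y41'), y41 = 0.
From the singleton clause (y43), y43 = 1.
Now (y43') is unsatisfied and unit — conflict.
Neither y21 = 1 nor y21 = 0 works.
Undo y12 and try y12 = 0.
From the singleton clause (y13), y13 = 1.
From the singleton clause (y23'), y23 = 0.
From the singleton clause (y33'), y33 = 0.
From the singleton clause (y43'), y43 = 0.
Try y21 = 1.
From the singleton clause (y31'), y31 = 0.
From the singleton clause (y32), y32 = 1.
From the singleton clause (y41'), y41 = 0.
From the singleton clause (y42), y42 = 1.
Now (y42') is unsatisfied and unit — conflict.
Undo y21 and try y21 = 0.
From the singleton clause (y22), y22 = 1.
From the singleton clause (y32'), y32 = 0.
From the singleton clause (y31), y31 = 1.
From the singleton clause (y41'), y41 = 0.
From the singleton clause (y42), y42 = 1.
Now (y42') is unsatisfied and unit — conflict.
Neither y21 = 1 nor y21 = 0 works.
Neither y12 = 1 nor y12 = 0 works.
Undo y11 and try y11 = 1.
From the singleton clause (y21'), y21 = 0.
From the singleton clause (y31'), y31 = 0.
From the singleton clause (y41'), y41 = 0.
Try y22 = 1.
From the singleton clause (y12'), y12 = 0.
From the singleton clause (y32'), y32 = 0.
From the singleton clause (y33), y33 = 1.
From the singleton clause (y42'), y42 = 0.
From the singleton clause (y43), y43 = 1.
Now (y43') is unsatisfied and unit — conflict.
Undo y22 and try y22 = 0.
From the singleton clause (y23), y23 = 1.
From the singleton clause (y13'), y13 = 0.
From the singleton clause (y33'), y33 = 0.
From the singleton clause (y32), y32 = 1.
From the singleton clause (y12'), y12 = 0.
From the singleton clause (y42'), y42 = 0.
From the singleton clause (y43), y43 = 1.
Now (y43') is unsatisfied and unit — conflict.
Neither y22 = 1 nor y22 = 0 works.
Neither y11 = 1 nor y11 = 0 works.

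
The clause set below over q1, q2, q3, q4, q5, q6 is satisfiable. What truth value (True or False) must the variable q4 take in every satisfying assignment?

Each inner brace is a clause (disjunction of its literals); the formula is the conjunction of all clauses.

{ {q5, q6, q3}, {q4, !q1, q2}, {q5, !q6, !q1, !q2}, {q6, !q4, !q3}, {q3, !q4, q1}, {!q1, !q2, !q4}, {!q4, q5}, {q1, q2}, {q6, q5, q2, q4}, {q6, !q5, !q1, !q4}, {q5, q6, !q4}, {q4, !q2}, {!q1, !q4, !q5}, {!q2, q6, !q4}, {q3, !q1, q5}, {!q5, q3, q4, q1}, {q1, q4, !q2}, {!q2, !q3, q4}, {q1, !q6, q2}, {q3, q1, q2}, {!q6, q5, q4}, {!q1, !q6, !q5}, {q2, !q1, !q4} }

True

Suppose q4 = false.
From the singleton clause (!q2), q2 = false.
From the singleton clause (!q1), q1 = false.
Now (q1) is unsatisfied and unit — conflict.
So every satisfying assignment has q4 = True.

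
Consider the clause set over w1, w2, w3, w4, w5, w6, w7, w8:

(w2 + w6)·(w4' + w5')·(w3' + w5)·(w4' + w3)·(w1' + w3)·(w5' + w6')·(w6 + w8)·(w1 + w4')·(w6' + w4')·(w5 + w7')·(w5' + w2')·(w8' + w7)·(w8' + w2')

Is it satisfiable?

Case w2 = 0:
Unit clause (w6) forces w6 = 1.
Unit clause (w5') forces w5 = 0.
Unit clause (w3') forces w3 = 0.
Unit clause (w4') forces w4 = 0.
Unit clause (w1') forces w1 = 0.
Unit clause (w7') forces w7 = 0.
Unit clause (w8') forces w8 = 0.
Every clause now holds.
A satisfying assignment: w1: 0,  w2: 0,  w3: 0,  w4: 0,  w5: 0,  w6: 1,  w7: 0,  w8: 0.

Yes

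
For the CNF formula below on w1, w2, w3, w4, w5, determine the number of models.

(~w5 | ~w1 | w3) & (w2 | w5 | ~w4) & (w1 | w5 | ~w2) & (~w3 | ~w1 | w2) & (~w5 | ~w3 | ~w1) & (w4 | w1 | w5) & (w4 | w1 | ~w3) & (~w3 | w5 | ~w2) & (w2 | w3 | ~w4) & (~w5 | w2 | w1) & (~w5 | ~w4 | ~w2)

4

There are 2^5 = 32 truth assignments over (w1, w2, w3, w4, w5).
Split on w5. With w5 = 1, the clauses containing w5 are satisfied and ~w5 drops from the rest; 1 of the 2^4 = 16 assignments to the other variables satisfy what remains.
With w5 = 0, by the same count on the reduced clause set, 3 assignments work.
(One model: w1=F, w2=T, w3=F, w4=F, w5=T.)
Total: 1 + 3 = 4.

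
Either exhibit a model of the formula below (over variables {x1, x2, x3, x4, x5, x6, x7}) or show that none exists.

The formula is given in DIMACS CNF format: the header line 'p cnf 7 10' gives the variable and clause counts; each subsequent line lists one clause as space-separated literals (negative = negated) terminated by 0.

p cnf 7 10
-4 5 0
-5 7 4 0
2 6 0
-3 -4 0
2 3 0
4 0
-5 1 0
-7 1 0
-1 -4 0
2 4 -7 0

From the singleton clause (x4), x4 = True.
From the singleton clause (x5), x5 = True.
From the singleton clause (¬x3), x3 = False.
From the singleton clause (x2), x2 = True.
From the singleton clause (x1), x1 = True.
But (¬x1) is also a unit clause — contradiction.

UNSATISFIABLE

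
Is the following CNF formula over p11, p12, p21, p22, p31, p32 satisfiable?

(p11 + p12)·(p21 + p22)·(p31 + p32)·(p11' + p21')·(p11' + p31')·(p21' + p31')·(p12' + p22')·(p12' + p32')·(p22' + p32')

Branch on p11: set p11 = 1.
(p21') alone gives p21 = 0.
(p22) alone gives p22 = 1.
(p31') alone gives p31 = 0.
(p32) alone gives p32 = 1.
That conflicts with the unit clause (p32').
Backtrack on p11: now try p11 = 0.
(p12) alone gives p12 = 1.
(p22') alone gives p22 = 0.
(p21) alone gives p21 = 1.
(p31') alone gives p31 = 0.
(p32) alone gives p32 = 1.
That conflicts with the unit clause (p32').
Either choice for p11 ends in contradiction.
No assignment satisfies every clause.

No, unsatisfiable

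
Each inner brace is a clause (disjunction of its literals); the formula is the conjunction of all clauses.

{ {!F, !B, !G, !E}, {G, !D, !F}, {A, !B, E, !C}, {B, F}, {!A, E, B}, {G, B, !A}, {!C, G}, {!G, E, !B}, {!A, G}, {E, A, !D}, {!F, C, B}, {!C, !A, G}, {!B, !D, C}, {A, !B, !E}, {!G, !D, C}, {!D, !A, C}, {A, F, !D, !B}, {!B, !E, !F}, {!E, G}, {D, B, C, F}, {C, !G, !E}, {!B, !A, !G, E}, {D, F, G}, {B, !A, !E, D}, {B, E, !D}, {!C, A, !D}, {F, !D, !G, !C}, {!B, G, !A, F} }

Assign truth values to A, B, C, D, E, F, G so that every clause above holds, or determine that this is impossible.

A: true; B: false; C: true; D: true; E: true; F: true; G: true

Branch on B: set B = false.
Unit clause (F) forces F = true.
Unit clause (C) forces C = true.
Unit clause (G) forces G = true.
Branch on A: set A = true.
Unit clause (E) forces E = true.
Unit clause (D) forces D = true.
This assignment satisfies each clause.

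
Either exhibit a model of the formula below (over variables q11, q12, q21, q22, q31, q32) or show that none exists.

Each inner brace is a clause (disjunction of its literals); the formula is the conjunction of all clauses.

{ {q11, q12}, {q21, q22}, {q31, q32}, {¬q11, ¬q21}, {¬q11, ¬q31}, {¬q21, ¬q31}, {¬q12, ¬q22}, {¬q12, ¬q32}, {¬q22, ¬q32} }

UNSATISFIABLE

Branch on q11: set q11 = True.
The clause (¬q21) is unit, so q21 = False.
The clause (q22) is unit, so q22 = True.
The clause (¬q31) is unit, so q31 = False.
The clause (q32) is unit, so q32 = True.
But (¬q32) is also a unit clause — contradiction.
Backtrack on q11: now try q11 = False.
The clause (q12) is unit, so q12 = True.
The clause (¬q22) is unit, so q22 = False.
The clause (q21) is unit, so q21 = True.
The clause (¬q31) is unit, so q31 = False.
The clause (q32) is unit, so q32 = True.
But (¬q32) is also a unit clause — contradiction.
Both values of q11 lead to a conflict.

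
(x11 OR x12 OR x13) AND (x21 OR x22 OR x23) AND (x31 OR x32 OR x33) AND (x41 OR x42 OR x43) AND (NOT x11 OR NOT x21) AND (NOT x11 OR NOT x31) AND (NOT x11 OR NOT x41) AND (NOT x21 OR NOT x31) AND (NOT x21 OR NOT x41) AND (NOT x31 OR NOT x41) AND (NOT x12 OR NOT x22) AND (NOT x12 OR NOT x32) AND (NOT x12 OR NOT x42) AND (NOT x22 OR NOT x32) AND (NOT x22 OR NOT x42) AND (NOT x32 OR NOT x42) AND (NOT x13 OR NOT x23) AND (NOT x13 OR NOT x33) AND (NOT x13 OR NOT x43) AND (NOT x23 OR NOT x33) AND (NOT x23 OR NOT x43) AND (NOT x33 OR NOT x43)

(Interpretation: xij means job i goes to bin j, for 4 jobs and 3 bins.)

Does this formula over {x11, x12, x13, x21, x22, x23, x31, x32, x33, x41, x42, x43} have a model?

Branch on x11: set x11 = false.
Branch on x12: set x12 = true.
(NOT x22) alone gives x22 = false.
(NOT x32) alone gives x32 = false.
(NOT x42) alone gives x42 = false.
Branch on x21: set x21 = true.
(NOT x31) alone gives x31 = false.
(x33) alone gives x33 = true.
(NOT x41) alone gives x41 = false.
(x43) alone gives x43 = true.
That conflicts with the unit clause (NOT x43).
That branch fails; take x21 = false instead.
(x23) alone gives x23 = true.
(NOT x13) alone gives x13 = false.
(NOT x33) alone gives x33 = false.
(x31) alone gives x31 = true.
(NOT x41) alone gives x41 = false.
(x43) alone gives x43 = true.
That conflicts with the unit clause (NOT x43).
Either choice for x21 ends in contradiction.
That branch fails; take x12 = false instead.
(x13) alone gives x13 = true.
(NOT x23) alone gives x23 = false.
(NOT x33) alone gives x33 = false.
(NOT x43) alone gives x43 = false.
Branch on x21: set x21 = true.
(NOT x31) alone gives x31 = false.
(x32) alone gives x32 = true.
(NOT x41) alone gives x41 = false.
(x42) alone gives x42 = true.
That conflicts with the unit clause (NOT x42).
That branch fails; take x21 = false instead.
(x22) alone gives x22 = true.
(NOT x32) alone gives x32 = false.
(x31) alone gives x31 = true.
(NOT x41) alone gives x41 = false.
(x42) alone gives x42 = true.
That conflicts with the unit clause (NOT x42).
Either choice for x21 ends in contradiction.
Either choice for x12 ends in contradiction.
That branch fails; take x11 = true instead.
(NOT x21) alone gives x21 = false.
(NOT x31) alone gives x31 = false.
(NOT x41) alone gives x41 = false.
Branch on x22: set x22 = true.
(NOT x12) alone gives x12 = false.
(NOT x32) alone gives x32 = false.
(x33) alone gives x33 = true.
(NOT x42) alone gives x42 = false.
(x43) alone gives x43 = true.
That conflicts with the unit clause (NOT x43).
That branch fails; take x22 = false instead.
(x23) alone gives x23 = true.
(NOT x13) alone gives x13 = false.
(NOT x33) alone gives x33 = false.
(x32) alone gives x32 = true.
(NOT x12) alone gives x12 = false.
(NOT x42) alone gives x42 = false.
(x43) alone gives x43 = true.
That conflicts with the unit clause (NOT x43).
Either choice for x22 ends in contradiction.
Either choice for x11 ends in contradiction.
No assignment satisfies every clause.

Unsatisfiable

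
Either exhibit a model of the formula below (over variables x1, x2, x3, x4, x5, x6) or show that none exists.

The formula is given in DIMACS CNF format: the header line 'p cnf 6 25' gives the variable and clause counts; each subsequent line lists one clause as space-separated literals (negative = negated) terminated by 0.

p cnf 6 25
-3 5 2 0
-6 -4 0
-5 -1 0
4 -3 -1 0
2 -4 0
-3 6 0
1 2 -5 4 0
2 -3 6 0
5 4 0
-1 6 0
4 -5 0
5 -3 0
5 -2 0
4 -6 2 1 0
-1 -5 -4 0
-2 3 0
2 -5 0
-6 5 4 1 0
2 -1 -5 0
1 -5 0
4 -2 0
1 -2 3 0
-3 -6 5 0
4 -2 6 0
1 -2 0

Branch on x6: set x6 = False.
From the singleton clause (¬x3), x3 = False.
From the singleton clause (¬x1), x1 = False.
From the singleton clause (¬x2), x2 = False.
From the singleton clause (¬x4), x4 = False.
From the singleton clause (¬x5), x5 = False.
Now (x5) is unsatisfied and unit — conflict.
That branch fails; take x6 = True instead.
From the singleton clause (¬x4), x4 = False.
From the singleton clause (x5), x5 = True.
Now (¬x5) is unsatisfied and unit — conflict.
Neither x6 = True nor x6 = False works.

UNSATISFIABLE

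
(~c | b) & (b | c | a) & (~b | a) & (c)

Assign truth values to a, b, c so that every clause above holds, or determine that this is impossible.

a=1, b=1, c=1

Unit clause (c) forces c = 1.
Unit clause (b) forces b = 1.
Unit clause (a) forces a = 1.
All clauses are satisfied.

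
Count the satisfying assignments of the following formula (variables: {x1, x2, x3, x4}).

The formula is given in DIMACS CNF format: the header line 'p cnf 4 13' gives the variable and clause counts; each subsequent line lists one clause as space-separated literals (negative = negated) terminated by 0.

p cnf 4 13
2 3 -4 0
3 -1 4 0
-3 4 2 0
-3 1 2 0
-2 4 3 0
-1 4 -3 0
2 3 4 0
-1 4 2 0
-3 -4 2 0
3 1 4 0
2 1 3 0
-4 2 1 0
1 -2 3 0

There are 2^4 = 16 truth assignments over (x1, x2, x3, x4).
Check each against the 13 clauses (columns in the order x1, x2, x3, x4):
  F F F F  ✗ fails (x2 ∨ x3 ∨ x4)
  F F F T  ✗ fails (x2 ∨ x3 ∨ ¬x4)
  F F T F  ✗ fails (¬x3 ∨ x4 ∨ x2)
  F F T T  ✗ fails (¬x3 ∨ x1 ∨ x2)
  F T F F  ✗ fails (¬x2 ∨ x4 ∨ x3)
  F T F T  ✗ fails (x1 ∨ ¬x2 ∨ x3)
  F T T F  ✓ satisfies all
  F T T T  ✓ satisfies all
  T F F F  ✗ fails (x3 ∨ ¬x1 ∨ x4)
  T F F T  ✗ fails (x2 ∨ x3 ∨ ¬x4)
  T F T F  ✗ fails (¬x3 ∨ x4 ∨ x2)
  T F T T  ✗ fails (¬x3 ∨ ¬x4 ∨ x2)
  T T F F  ✗ fails (x3 ∨ ¬x1 ∨ x4)
  T T F T  ✓ satisfies all
  T T T F  ✗ fails (¬x1 ∨ x4 ∨ ¬x3)
  T T T T  ✓ satisfies all
4 of the 16 rows are models.

4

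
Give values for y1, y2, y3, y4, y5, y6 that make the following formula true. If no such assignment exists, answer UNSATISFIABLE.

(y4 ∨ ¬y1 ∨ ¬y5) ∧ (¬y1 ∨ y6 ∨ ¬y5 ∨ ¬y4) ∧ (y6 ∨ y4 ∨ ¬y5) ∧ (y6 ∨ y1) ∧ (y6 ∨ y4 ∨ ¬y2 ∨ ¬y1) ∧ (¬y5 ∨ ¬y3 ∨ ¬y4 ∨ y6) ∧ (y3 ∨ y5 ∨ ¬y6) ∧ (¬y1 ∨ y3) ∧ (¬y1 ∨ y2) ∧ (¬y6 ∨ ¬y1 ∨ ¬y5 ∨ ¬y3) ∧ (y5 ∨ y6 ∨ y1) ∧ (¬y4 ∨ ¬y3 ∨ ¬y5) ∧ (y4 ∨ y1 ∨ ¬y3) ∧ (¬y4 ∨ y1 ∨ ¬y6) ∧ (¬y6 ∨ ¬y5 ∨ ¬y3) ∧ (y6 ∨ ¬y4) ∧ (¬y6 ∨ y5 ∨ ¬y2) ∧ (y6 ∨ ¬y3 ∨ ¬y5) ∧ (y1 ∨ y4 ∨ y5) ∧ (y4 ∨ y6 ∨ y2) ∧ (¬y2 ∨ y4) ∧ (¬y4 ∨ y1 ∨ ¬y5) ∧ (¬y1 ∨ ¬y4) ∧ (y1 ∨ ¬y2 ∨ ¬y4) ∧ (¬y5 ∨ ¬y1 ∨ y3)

y1: False, y2: False, y3: False, y4: False, y5: True, y6: True

Branch on y6: set y6 = True.
Branch on y3: set y3 = False.
Unit clause (y5) forces y5 = True.
Unit clause (¬y1) forces y1 = False.
Unit clause (¬y4) forces y4 = False.
Unit clause (¬y2) forces y2 = False.
Every clause now holds.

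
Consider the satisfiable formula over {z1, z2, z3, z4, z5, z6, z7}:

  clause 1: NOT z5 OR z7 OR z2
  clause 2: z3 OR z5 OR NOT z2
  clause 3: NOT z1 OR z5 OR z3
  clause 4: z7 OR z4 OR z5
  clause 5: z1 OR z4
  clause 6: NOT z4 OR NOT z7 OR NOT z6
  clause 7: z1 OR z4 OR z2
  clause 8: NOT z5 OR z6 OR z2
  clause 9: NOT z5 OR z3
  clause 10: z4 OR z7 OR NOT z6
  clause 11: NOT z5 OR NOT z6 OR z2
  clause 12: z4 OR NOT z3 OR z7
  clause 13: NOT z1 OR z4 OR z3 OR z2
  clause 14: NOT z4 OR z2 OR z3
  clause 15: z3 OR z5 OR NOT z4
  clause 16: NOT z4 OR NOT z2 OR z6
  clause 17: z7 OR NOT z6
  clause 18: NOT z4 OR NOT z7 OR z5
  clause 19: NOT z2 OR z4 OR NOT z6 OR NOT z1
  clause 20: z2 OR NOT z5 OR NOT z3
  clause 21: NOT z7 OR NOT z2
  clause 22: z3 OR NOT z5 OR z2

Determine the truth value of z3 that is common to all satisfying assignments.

Suppose z3 = false.
Unit clause (NOT z5) forces z5 = false.
Unit clause (NOT z2) forces z2 = false.
Unit clause (NOT z1) forces z1 = false.
Unit clause (z4) forces z4 = true.
But (NOT z4) is also a unit clause — contradiction.
So every satisfying assignment has z3 = True.

True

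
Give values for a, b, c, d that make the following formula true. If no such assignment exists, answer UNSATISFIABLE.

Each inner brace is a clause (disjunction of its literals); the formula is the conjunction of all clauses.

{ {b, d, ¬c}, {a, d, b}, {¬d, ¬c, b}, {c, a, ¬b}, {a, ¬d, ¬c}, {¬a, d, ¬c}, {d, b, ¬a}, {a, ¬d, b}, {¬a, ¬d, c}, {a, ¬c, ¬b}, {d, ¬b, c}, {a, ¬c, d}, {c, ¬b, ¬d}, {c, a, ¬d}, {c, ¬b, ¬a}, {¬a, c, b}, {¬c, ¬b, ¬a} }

UNSATISFIABLE

Suppose b = True.
Suppose c = True.
From the singleton clause (a), a = True.
That conflicts with the unit clause (¬a).
Undo c and try c = False.
From the singleton clause (a), a = True.
That conflicts with the unit clause (¬a).
Neither c = True nor c = False works.
Undo b and try b = False.
Suppose d = True.
From the singleton clause (¬c), c = False.
From the singleton clause (a), a = True.
That conflicts with the unit clause (¬a).
Undo d and try d = False.
From the singleton clause (¬c), c = False.
From the singleton clause (a), a = True.
That conflicts with the unit clause (¬a).
Neither d = True nor d = False works.
Neither b = True nor b = False works.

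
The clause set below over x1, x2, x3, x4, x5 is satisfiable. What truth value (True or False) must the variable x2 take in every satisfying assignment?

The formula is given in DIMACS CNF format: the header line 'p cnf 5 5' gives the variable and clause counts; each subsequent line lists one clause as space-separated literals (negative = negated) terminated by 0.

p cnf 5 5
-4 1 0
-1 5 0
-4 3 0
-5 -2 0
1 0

Suppose x2 = True.
The clause (¬x5) is unit, so x5 = False.
The clause (¬x1) is unit, so x1 = False.
Now (x1) is unsatisfied and unit — conflict.
So every satisfying assignment has x2 = False.

False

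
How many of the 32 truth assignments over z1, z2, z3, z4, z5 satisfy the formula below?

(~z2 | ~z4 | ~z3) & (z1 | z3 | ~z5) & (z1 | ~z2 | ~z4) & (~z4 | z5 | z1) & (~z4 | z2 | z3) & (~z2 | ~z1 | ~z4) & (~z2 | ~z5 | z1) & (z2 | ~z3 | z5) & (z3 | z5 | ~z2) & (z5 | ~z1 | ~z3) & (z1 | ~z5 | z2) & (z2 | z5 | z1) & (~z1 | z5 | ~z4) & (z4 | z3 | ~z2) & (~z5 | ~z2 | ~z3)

There are 2^5 = 32 truth assignments over (z1, z2, z3, z4, z5).
Split on z2. With z2 = 1, the clauses containing z2 are satisfied and ~z2 drops from the rest; 1 of the 2^4 = 16 assignments to the other variables satisfy what remains.
With z2 = 0, by the same count on the reduced clause set, 4 assignments work.
Total: 1 + 4 = 5.

5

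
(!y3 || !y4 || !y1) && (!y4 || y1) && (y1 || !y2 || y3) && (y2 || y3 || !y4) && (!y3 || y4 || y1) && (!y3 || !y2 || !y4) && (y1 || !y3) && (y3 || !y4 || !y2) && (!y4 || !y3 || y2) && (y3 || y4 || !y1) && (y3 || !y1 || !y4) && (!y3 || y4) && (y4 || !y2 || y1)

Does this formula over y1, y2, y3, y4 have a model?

Try y4 = false.
The clause (!y3) is unit, so y3 = false.
The clause (!y1) is unit, so y1 = false.
The clause (!y2) is unit, so y2 = false.
All clauses are satisfied.
A satisfying assignment: y1 ↦ false, y2 ↦ false, y3 ↦ false, y4 ↦ false.

Satisfiable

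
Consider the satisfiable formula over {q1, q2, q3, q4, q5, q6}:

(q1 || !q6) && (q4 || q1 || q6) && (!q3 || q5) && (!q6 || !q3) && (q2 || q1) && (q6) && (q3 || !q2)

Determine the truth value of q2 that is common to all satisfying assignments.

Suppose q2 = true.
Unit clause (q6) forces q6 = true.
Unit clause (q1) forces q1 = true.
Unit clause (!q3) forces q3 = false.
Now (q3) is unsatisfied and unit — conflict.
So every satisfying assignment has q2 = False.

False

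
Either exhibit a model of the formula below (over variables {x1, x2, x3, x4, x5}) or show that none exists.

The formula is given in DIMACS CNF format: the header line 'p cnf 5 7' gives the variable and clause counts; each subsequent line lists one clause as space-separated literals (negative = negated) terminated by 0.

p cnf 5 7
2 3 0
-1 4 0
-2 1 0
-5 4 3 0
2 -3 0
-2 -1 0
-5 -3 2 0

Suppose x2 = True.
From the singleton clause (x1), x1 = True.
That conflicts with the unit clause (¬x1).
Backtrack on x2: now try x2 = False.
From the singleton clause (x3), x3 = True.
That conflicts with the unit clause (¬x3).
Both values of x2 lead to a conflict.

UNSATISFIABLE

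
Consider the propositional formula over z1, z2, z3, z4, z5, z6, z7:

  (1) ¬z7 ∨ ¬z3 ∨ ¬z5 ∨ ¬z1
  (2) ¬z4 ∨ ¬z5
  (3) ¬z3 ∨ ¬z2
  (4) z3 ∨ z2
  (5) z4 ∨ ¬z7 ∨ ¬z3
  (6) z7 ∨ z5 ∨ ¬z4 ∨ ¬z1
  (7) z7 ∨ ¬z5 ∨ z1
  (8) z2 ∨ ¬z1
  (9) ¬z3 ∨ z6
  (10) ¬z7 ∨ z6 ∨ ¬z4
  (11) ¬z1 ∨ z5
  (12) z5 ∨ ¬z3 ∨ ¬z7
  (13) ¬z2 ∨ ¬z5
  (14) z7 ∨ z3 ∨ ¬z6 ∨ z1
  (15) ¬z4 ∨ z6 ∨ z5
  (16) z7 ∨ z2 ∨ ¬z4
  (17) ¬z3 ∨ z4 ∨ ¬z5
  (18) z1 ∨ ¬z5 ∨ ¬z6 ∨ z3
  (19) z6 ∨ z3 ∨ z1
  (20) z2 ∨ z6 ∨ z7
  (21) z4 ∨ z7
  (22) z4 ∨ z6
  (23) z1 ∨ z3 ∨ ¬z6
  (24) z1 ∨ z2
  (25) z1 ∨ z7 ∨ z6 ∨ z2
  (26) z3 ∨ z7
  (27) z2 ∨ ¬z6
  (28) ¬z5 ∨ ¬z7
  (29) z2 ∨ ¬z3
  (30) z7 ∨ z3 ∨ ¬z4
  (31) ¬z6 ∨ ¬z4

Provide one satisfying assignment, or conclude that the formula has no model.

UNSATISFIABLE

Suppose z4 = False.
(z7) alone gives z7 = True.
(¬z3) alone gives z3 = False.
(z2) alone gives z2 = True.
(¬z5) alone gives z5 = False.
(¬z1) alone gives z1 = False.
(z6) alone gives z6 = True.
Now (¬z6) is unsatisfied and unit — conflict.
So z4 must be the other value — set z4 = True.
(¬z5) alone gives z5 = False.
(¬z1) alone gives z1 = False.
(z6) alone gives z6 = True.
Now (¬z6) is unsatisfied and unit — conflict.
Both values of z4 lead to a conflict.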